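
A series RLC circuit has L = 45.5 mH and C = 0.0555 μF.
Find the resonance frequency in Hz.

Step 1 — Resonance condition Im(Z)=0 gives ω₀ = 1/√(LC).
Step 2 — ω₀ = 1/√(0.0455·5.55e-08) = 1.99e+04 rad/s.
Step 3 — f₀ = ω₀/(2π) = 3167 Hz.

f₀ = 3167 Hz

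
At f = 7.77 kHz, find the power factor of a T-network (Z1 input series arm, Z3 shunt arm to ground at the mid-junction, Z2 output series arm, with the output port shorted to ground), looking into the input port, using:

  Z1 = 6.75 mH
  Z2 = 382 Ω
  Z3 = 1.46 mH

Step 1 — Angular frequency: ω = 2π·f = 2π·7770 = 4.882e+04 rad/s.
Step 2 — Component impedances:
  Z1: Z = jωL = j·4.882e+04·0.00675 = 0 + j329.5 Ω
  Z2: Z = R = 382 Ω
  Z3: Z = jωL = j·4.882e+04·0.00146 = 0 + j71.28 Ω
Step 3 — With the output port shorted to ground, the output series arm Z2 runs from the junction to ground; the shunt arm Z3 also runs from the junction to ground. They appear in parallel: Z3 || Z2 = 12.85 + j68.88 Ω.
Step 4 — Series with input arm Z1: Z_in = Z1 + (Z3 || Z2) = 12.85 + j398.4 Ω = 398.6∠88.2° Ω.
Step 5 — Power factor: PF = cos(φ) = Re(Z)/|Z| = 12.85/398.6 = 0.03224.
Step 6 — Type: Im(Z) = 398.4 ⇒ lagging (phase φ = 88.2°).

PF = 0.03224 (lagging, φ = 88.2°)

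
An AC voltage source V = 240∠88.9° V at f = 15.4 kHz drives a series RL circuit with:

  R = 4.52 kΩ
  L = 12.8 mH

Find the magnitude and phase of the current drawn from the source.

Step 1 — Angular frequency: ω = 2π·f = 2π·1.54e+04 = 9.676e+04 rad/s.
Step 2 — Component impedances:
  R: Z = R = 4520 Ω
  L: Z = jωL = j·9.676e+04·0.0128 = 0 + j1239 Ω
Step 3 — Series combination: Z_total = R + L = 4520 + j1239 Ω = 4687∠15.3° Ω.
Step 4 — Source phasor: V = 240∠88.9° V = 4.607 + j240 V.
Step 5 — Ohm's law: I = V / Z_total = (4.607 + j240) / (4520 + j1239) = 0.01448 + j0.04912 A.
Step 6 — Convert to polar: |I| = 0.05121 A, ∠I = 73.6°.

I = 0.05121∠73.6° A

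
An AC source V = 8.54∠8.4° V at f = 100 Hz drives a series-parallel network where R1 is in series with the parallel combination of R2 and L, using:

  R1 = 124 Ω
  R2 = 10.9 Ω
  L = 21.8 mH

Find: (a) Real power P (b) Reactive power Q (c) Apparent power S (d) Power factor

Step 1 — Angular frequency: ω = 2π·f = 2π·100 = 628.3 rad/s.
Step 2 — Component impedances:
  R1: Z = R = 124 Ω
  R2: Z = R = 10.9 Ω
  L: Z = jωL = j·628.3·0.0218 = 0 + j13.7 Ω
Step 3 — Parallel branch: R2 || L = 1/(1/R2 + 1/L) = 6.674 + j5.311 Ω.
Step 4 — Series with R1: Z_total = R1 + (R2 || L) = 130.7 + j5.311 Ω = 130.8∠2.3° Ω.
Step 5 — Source phasor: V = 8.54∠8.4° V = 8.448 + j1.248 V.
Step 6 — Current: I = V / Z = 0.06493 + j0.006908 A = 0.0653∠6.1° A.
Step 7 — Complex power: S = V·I* = 0.5572 + j0.02265 VA.
Step 8 — Real power: P = Re(S) = 0.5572 W.
Step 9 — Reactive power: Q = Im(S) = 0.02265 VAR.
Step 10 — Apparent power: |S| = 0.5577 VA.
Step 11 — Power factor: PF = P/|S| = 0.9992 (lagging).

(a) P = 0.5572 W  (b) Q = 0.02265 VAR  (c) S = 0.5577 VA  (d) PF = 0.9992 (lagging)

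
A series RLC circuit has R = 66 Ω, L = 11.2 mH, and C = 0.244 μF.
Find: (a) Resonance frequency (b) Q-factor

Step 1 — Resonance condition Im(Z)=0 gives ω₀ = 1/√(LC).
Step 2 — ω₀ = 1/√(0.0112·2.44e-07) = 1.913e+04 rad/s.
Step 3 — f₀ = ω₀/(2π) = 3045 Hz.
Step 4 — Series Q: Q = ω₀L/R = 1.913e+04·0.0112/66 = 3.246.

(a) f₀ = 3045 Hz  (b) Q = 3.246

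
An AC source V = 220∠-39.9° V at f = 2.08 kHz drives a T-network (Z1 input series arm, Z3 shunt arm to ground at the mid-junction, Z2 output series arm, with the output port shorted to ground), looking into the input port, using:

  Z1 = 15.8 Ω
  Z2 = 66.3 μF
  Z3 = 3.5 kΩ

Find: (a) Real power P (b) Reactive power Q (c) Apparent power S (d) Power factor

Step 1 — Angular frequency: ω = 2π·f = 2π·2080 = 1.307e+04 rad/s.
Step 2 — Component impedances:
  Z1: Z = R = 15.8 Ω
  Z2: Z = 1/(jωC) = -j/(ω·C) = 0 - j1.154 Ω
  Z3: Z = R = 3500 Ω
Step 3 — With the output port shorted to ground, the output series arm Z2 runs from the junction to ground; the shunt arm Z3 also runs from the junction to ground. They appear in parallel: Z3 || Z2 = 0.0003806 - j1.154 Ω.
Step 4 — Series with input arm Z1: Z_in = Z1 + (Z3 || Z2) = 15.8 - j1.154 Ω = 15.84∠-4.2° Ω.
Step 5 — Source phasor: V = 220∠-39.9° V = 168.8 - j141.1 V.
Step 6 — Current: I = V / Z = 11.27 - j8.108 A = 13.89∠-35.7° A.
Step 7 — Complex power: S = V·I* = 3047 - j222.6 VA.
Step 8 — Real power: P = Re(S) = 3047 W.
Step 9 — Reactive power: Q = Im(S) = -222.6 VAR.
Step 10 — Apparent power: |S| = 3055 VA.
Step 11 — Power factor: PF = P/|S| = 0.9973 (leading).

(a) P = 3047 W  (b) Q = -222.6 VAR  (c) S = 3055 VA  (d) PF = 0.9973 (leading)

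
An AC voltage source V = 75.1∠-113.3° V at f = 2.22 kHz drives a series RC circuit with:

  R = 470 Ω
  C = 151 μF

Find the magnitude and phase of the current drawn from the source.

Step 1 — Angular frequency: ω = 2π·f = 2π·2220 = 1.395e+04 rad/s.
Step 2 — Component impedances:
  R: Z = R = 470 Ω
  C: Z = 1/(jωC) = -j/(ω·C) = 0 - j0.4748 Ω
Step 3 — Series combination: Z_total = R + C = 470 - j0.4748 Ω = 470∠-0.1° Ω.
Step 4 — Source phasor: V = 75.1∠-113.3° V = -29.71 - j68.98 V.
Step 5 — Ohm's law: I = V / Z_total = (-29.71 - j68.98) / (470 - j0.4748) = -0.06305 - j0.1468 A.
Step 6 — Convert to polar: |I| = 0.1598 A, ∠I = -113.2°.

I = 0.1598∠-113.2° A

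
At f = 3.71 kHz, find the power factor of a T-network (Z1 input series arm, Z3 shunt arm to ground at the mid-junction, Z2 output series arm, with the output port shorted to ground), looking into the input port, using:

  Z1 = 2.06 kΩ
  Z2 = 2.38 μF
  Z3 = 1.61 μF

Step 1 — Angular frequency: ω = 2π·f = 2π·3710 = 2.331e+04 rad/s.
Step 2 — Component impedances:
  Z1: Z = R = 2060 Ω
  Z2: Z = 1/(jωC) = -j/(ω·C) = 0 - j18.02 Ω
  Z3: Z = 1/(jωC) = -j/(ω·C) = 0 - j26.65 Ω
Step 3 — With the output port shorted to ground, the output series arm Z2 runs from the junction to ground; the shunt arm Z3 also runs from the junction to ground. They appear in parallel: Z3 || Z2 = 0 - j10.75 Ω.
Step 4 — Series with input arm Z1: Z_in = Z1 + (Z3 || Z2) = 2060 - j10.75 Ω = 2060∠-0.3° Ω.
Step 5 — Power factor: PF = cos(φ) = Re(Z)/|Z| = 2060/2060 = 1.
Step 6 — Type: Im(Z) = -10.75 ⇒ leading (phase φ = -0.3°).

PF = 1 (leading, φ = -0.3°)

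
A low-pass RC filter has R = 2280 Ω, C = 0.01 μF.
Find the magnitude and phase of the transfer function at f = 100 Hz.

Step 1 — Angular frequency: ω = 2π·100 = 628.3 rad/s.
Step 2 — Transfer function: H(jω) = 1/(1 + jωRC).
Step 3 — Denominator: 1 + jωRC = 1 + j·628.3·2280·1e-08 = 1 + j0.01433.
Step 4 — H = 0.9998 - j0.01432.
Step 5 — Magnitude: |H| = 0.9999 (-0.0 dB); phase: φ = -0.8°.

|H| = 0.9999 (-0.0 dB), φ = -0.8°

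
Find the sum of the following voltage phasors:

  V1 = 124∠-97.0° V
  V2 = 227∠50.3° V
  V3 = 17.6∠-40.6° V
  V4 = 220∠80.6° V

Step 1 — Convert each phasor to rectangular form:
  V1 = 124·(cos(-97.0°) + j·sin(-97.0°)) = -15.11 - j123.1 V
  V2 = 227·(cos(50.3°) + j·sin(50.3°)) = 145 + j174.7 V
  V3 = 17.6·(cos(-40.6°) + j·sin(-40.6°)) = 13.36 - j11.45 V
  V4 = 220·(cos(80.6°) + j·sin(80.6°)) = 35.93 + j217 V
Step 2 — Sum components: V_total = 179.2 + j257.2 V.
Step 3 — Convert to polar: |V_total| = 313.4 V, ∠V_total = 55.1°.

V_total = 313.4∠55.1° V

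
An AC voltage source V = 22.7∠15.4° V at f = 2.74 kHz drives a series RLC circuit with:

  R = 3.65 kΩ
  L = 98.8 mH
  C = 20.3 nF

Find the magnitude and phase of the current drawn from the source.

Step 1 — Angular frequency: ω = 2π·f = 2π·2740 = 1.722e+04 rad/s.
Step 2 — Component impedances:
  R: Z = R = 3650 Ω
  L: Z = jωL = j·1.722e+04·0.0988 = 0 + j1701 Ω
  C: Z = 1/(jωC) = -j/(ω·C) = 0 - j2861 Ω
Step 3 — Series combination: Z_total = R + L + C = 3650 - j1160 Ω = 3830∠-17.6° Ω.
Step 4 — Source phasor: V = 22.7∠15.4° V = 21.88 + j6.028 V.
Step 5 — Ohm's law: I = V / Z_total = (21.88 + j6.028) / (3650 - j1160) = 0.004969 + j0.003231 A.
Step 6 — Convert to polar: |I| = 0.005927 A, ∠I = 33.0°.

I = 0.005927∠33.0° A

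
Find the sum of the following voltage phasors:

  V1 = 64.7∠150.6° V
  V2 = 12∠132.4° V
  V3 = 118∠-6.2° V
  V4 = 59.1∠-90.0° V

Step 1 — Convert each phasor to rectangular form:
  V1 = 64.7·(cos(150.6°) + j·sin(150.6°)) = -56.37 + j31.76 V
  V2 = 12·(cos(132.4°) + j·sin(132.4°)) = -8.092 + j8.861 V
  V3 = 118·(cos(-6.2°) + j·sin(-6.2°)) = 117.3 - j12.74 V
  V4 = 59.1·(cos(-90.0°) + j·sin(-90.0°)) = 0 - j59.1 V
Step 2 — Sum components: V_total = 52.85 - j31.22 V.
Step 3 — Convert to polar: |V_total| = 61.38 V, ∠V_total = -30.6°.

V_total = 61.38∠-30.6° V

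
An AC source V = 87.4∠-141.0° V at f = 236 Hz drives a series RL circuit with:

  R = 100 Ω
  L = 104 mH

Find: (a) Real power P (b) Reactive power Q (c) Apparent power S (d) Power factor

Step 1 — Angular frequency: ω = 2π·f = 2π·236 = 1483 rad/s.
Step 2 — Component impedances:
  R: Z = R = 100 Ω
  L: Z = jωL = j·1483·0.104 = 0 + j154.2 Ω
Step 3 — Series combination: Z_total = R + L = 100 + j154.2 Ω = 183.8∠57.0° Ω.
Step 4 — Source phasor: V = 87.4∠-141.0° V = -67.92 - j55 V.
Step 5 — Current: I = V / Z = -0.4521 + j0.1472 A = 0.4755∠162.0° A.
Step 6 — Complex power: S = V·I* = 22.61 + j34.87 VA.
Step 7 — Real power: P = Re(S) = 22.61 W.
Step 8 — Reactive power: Q = Im(S) = 34.87 VAR.
Step 9 — Apparent power: |S| = 41.56 VA.
Step 10 — Power factor: PF = P/|S| = 0.5441 (lagging).

(a) P = 22.61 W  (b) Q = 34.87 VAR  (c) S = 41.56 VA  (d) PF = 0.5441 (lagging)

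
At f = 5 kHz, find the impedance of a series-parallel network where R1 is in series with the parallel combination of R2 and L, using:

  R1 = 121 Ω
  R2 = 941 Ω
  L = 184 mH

Step 1 — Angular frequency: ω = 2π·f = 2π·5000 = 3.142e+04 rad/s.
Step 2 — Component impedances:
  R1: Z = R = 121 Ω
  R2: Z = R = 941 Ω
  L: Z = jωL = j·3.142e+04·0.184 = 0 + j5781 Ω
Step 3 — Parallel branch: R2 || L = 1/(1/R2 + 1/L) = 916.7 + j149.2 Ω.
Step 4 — Series with R1: Z_total = R1 + (R2 || L) = 1038 + j149.2 Ω = 1048∠8.2° Ω.

Z = 1038 + j149.2 Ω = 1048∠8.2° Ω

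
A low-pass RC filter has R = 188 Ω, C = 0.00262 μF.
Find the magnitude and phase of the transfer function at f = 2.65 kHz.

Step 1 — Angular frequency: ω = 2π·2650 = 1.665e+04 rad/s.
Step 2 — Transfer function: H(jω) = 1/(1 + jωRC).
Step 3 — Denominator: 1 + jωRC = 1 + j·1.665e+04·188·2.62e-09 = 1 + j0.008201.
Step 4 — H = 0.9999 - j0.008201.
Step 5 — Magnitude: |H| = 1 (-0.0 dB); phase: φ = -0.5°.

|H| = 1 (-0.0 dB), φ = -0.5°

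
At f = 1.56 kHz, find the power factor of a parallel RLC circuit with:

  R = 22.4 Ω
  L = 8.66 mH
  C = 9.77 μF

Step 1 — Angular frequency: ω = 2π·f = 2π·1560 = 9802 rad/s.
Step 2 — Component impedances:
  R: Z = R = 22.4 Ω
  L: Z = jωL = j·9802·0.00866 = 0 + j84.88 Ω
  C: Z = 1/(jωC) = -j/(ω·C) = 0 - j10.44 Ω
Step 3 — Parallel combination: 1/Z_total = 1/R + 1/L + 1/C; Z_total = 4.935 - j9.284 Ω = 10.51∠-62.0° Ω.
Step 4 — Power factor: PF = cos(φ) = Re(Z)/|Z| = 4.9351/10.514 = 0.4694.
Step 5 — Type: Im(Z) = -9.284 ⇒ leading (phase φ = -62.0°).

PF = 0.4694 (leading, φ = -62.0°)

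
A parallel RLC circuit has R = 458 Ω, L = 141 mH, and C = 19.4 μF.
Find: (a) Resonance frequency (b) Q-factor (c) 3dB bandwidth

Step 1 — Resonance: ω₀ = 1/√(LC) = 1/√(0.141·1.94e-05) = 604.6 rad/s.
Step 2 — f₀ = ω₀/(2π) = 96.23 Hz.
Step 3 — Parallel Q: Q = R/(ω₀L) = 458/(604.6·0.141) = 5.372.
Step 4 — Bandwidth: Δω = ω₀/Q = 112.5 rad/s; BW = Δω/(2π) = 17.91 Hz.

(a) f₀ = 96.23 Hz  (b) Q = 5.372  (c) BW = 17.91 Hz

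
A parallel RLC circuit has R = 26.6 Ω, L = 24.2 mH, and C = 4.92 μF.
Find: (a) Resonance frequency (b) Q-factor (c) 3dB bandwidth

Step 1 — Resonance: ω₀ = 1/√(LC) = 1/√(0.0242·4.92e-06) = 2898 rad/s.
Step 2 — f₀ = ω₀/(2π) = 461.2 Hz.
Step 3 — Parallel Q: Q = R/(ω₀L) = 26.6/(2898·0.0242) = 0.3793.
Step 4 — Bandwidth: Δω = ω₀/Q = 7641 rad/s; BW = Δω/(2π) = 1216 Hz.

(a) f₀ = 461.2 Hz  (b) Q = 0.3793  (c) BW = 1216 Hz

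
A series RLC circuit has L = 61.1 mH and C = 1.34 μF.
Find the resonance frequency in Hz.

Step 1 — Resonance condition Im(Z)=0 gives ω₀ = 1/√(LC).
Step 2 — ω₀ = 1/√(0.0611·1.34e-06) = 3495 rad/s.
Step 3 — f₀ = ω₀/(2π) = 556.2 Hz.

f₀ = 556.2 Hz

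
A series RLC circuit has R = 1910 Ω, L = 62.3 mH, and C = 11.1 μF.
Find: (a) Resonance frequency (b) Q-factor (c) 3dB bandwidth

Step 1 — Resonance: ω₀ = 1/√(LC) = 1/√(0.0623·1.11e-05) = 1203 rad/s.
Step 2 — f₀ = ω₀/(2π) = 191.4 Hz.
Step 3 — Series Q: Q = ω₀L/R = 1203·0.0623/1910 = 0.03922.
Step 4 — Bandwidth: Δω = ω₀/Q = 3.066e+04 rad/s; BW = Δω/(2π) = 4879 Hz.

(a) f₀ = 191.4 Hz  (b) Q = 0.03922  (c) BW = 4879 Hz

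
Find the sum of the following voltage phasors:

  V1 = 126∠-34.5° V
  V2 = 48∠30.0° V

Step 1 — Convert each phasor to rectangular form:
  V1 = 126·(cos(-34.5°) + j·sin(-34.5°)) = 103.8 - j71.37 V
  V2 = 48·(cos(30.0°) + j·sin(30.0°)) = 41.57 + j24 V
Step 2 — Sum components: V_total = 145.4 - j47.37 V.
Step 3 — Convert to polar: |V_total| = 152.9 V, ∠V_total = -18.0°.

V_total = 152.9∠-18.0° V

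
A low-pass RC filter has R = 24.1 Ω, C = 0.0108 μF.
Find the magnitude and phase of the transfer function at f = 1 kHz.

Step 1 — Angular frequency: ω = 2π·1000 = 6283 rad/s.
Step 2 — Transfer function: H(jω) = 1/(1 + jωRC).
Step 3 — Denominator: 1 + jωRC = 1 + j·6283·24.1·1.08e-08 = 1 + j0.001635.
Step 4 — H = 1 - j0.001635.
Step 5 — Magnitude: |H| = 1 (-0.0 dB); phase: φ = -0.1°.

|H| = 1 (-0.0 dB), φ = -0.1°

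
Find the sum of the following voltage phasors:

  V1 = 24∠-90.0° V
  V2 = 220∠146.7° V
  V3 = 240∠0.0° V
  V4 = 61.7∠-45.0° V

Step 1 — Convert each phasor to rectangular form:
  V1 = 24·(cos(-90.0°) + j·sin(-90.0°)) = 0 - j24 V
  V2 = 220·(cos(146.7°) + j·sin(146.7°)) = -183.9 + j120.8 V
  V3 = 240·(cos(0.0°) + j·sin(0.0°)) = 240 V
  V4 = 61.7·(cos(-45.0°) + j·sin(-45.0°)) = 43.63 - j43.63 V
Step 2 — Sum components: V_total = 99.75 + j53.16 V.
Step 3 — Convert to polar: |V_total| = 113 V, ∠V_total = 28.1°.

V_total = 113∠28.1° V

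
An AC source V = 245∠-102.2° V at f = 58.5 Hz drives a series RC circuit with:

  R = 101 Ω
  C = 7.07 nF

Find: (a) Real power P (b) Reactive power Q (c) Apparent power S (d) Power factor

Step 1 — Angular frequency: ω = 2π·f = 2π·58.5 = 367.6 rad/s.
Step 2 — Component impedances:
  R: Z = R = 101 Ω
  C: Z = 1/(jωC) = -j/(ω·C) = 0 - j3.848e+05 Ω
Step 3 — Series combination: Z_total = R + C = 101 - j3.848e+05 Ω = 3.848e+05∠-90.0° Ω.
Step 4 — Source phasor: V = 245∠-102.2° V = -51.77 - j239.5 V.
Step 5 — Current: I = V / Z = 0.0006223 - j0.0001347 A = 0.0006367∠-12.2° A.
Step 6 — Complex power: S = V·I* = 4.094e-05 - j0.156 VA.
Step 7 — Real power: P = Re(S) = 4.094e-05 W.
Step 8 — Reactive power: Q = Im(S) = -0.156 VAR.
Step 9 — Apparent power: |S| = 0.156 VA.
Step 10 — Power factor: PF = P/|S| = 0.0002625 (leading).

(a) P = 4.094e-05 W  (b) Q = -0.156 VAR  (c) S = 0.156 VA  (d) PF = 0.0002625 (leading)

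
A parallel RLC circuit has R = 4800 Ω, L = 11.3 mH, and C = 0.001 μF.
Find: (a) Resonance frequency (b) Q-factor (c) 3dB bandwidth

Step 1 — Resonance: ω₀ = 1/√(LC) = 1/√(0.0113·1e-09) = 2.975e+05 rad/s.
Step 2 — f₀ = ω₀/(2π) = 4.735e+04 Hz.
Step 3 — Parallel Q: Q = R/(ω₀L) = 4800/(2.975e+05·0.0113) = 1.428.
Step 4 — Bandwidth: Δω = ω₀/Q = 2.083e+05 rad/s; BW = Δω/(2π) = 3.316e+04 Hz.

(a) f₀ = 4.735e+04 Hz  (b) Q = 1.428  (c) BW = 3.316e+04 Hz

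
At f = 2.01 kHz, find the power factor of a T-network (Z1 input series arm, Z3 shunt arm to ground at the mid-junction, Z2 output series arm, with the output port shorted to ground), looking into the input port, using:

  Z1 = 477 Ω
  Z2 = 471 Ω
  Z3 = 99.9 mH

Step 1 — Angular frequency: ω = 2π·f = 2π·2010 = 1.263e+04 rad/s.
Step 2 — Component impedances:
  Z1: Z = R = 477 Ω
  Z2: Z = R = 471 Ω
  Z3: Z = jωL = j·1.263e+04·0.0999 = 0 + j1262 Ω
Step 3 — With the output port shorted to ground, the output series arm Z2 runs from the junction to ground; the shunt arm Z3 also runs from the junction to ground. They appear in parallel: Z3 || Z2 = 413.4 + j154.3 Ω.
Step 4 — Series with input arm Z1: Z_in = Z1 + (Z3 || Z2) = 890.4 + j154.3 Ω = 903.7∠9.8° Ω.
Step 5 — Power factor: PF = cos(φ) = Re(Z)/|Z| = 890.4/903.7 = 0.9853.
Step 6 — Type: Im(Z) = 154.3 ⇒ lagging (phase φ = 9.8°).

PF = 0.9853 (lagging, φ = 9.8°)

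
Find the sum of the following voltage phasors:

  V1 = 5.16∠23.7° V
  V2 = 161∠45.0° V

Step 1 — Convert each phasor to rectangular form:
  V1 = 5.16·(cos(23.7°) + j·sin(23.7°)) = 4.725 + j2.074 V
  V2 = 161·(cos(45.0°) + j·sin(45.0°)) = 113.8 + j113.8 V
Step 2 — Sum components: V_total = 118.6 + j115.9 V.
Step 3 — Convert to polar: |V_total| = 165.8 V, ∠V_total = 44.4°.

V_total = 165.8∠44.4° V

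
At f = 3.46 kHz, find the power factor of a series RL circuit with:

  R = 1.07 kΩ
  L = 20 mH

Step 1 — Angular frequency: ω = 2π·f = 2π·3460 = 2.174e+04 rad/s.
Step 2 — Component impedances:
  R: Z = R = 1070 Ω
  L: Z = jωL = j·2.174e+04·0.02 = 0 + j434.8 Ω
Step 3 — Series combination: Z_total = R + L = 1070 + j434.8 Ω = 1155∠22.1° Ω.
Step 4 — Power factor: PF = cos(φ) = Re(Z)/|Z| = 1070/1155 = 0.9264.
Step 5 — Type: Im(Z) = 434.8 ⇒ lagging (phase φ = 22.1°).

PF = 0.9264 (lagging, φ = 22.1°)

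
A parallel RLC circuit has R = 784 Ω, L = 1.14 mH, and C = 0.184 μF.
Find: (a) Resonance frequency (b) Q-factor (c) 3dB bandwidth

Step 1 — Resonance: ω₀ = 1/√(LC) = 1/√(0.00114·1.84e-07) = 6.905e+04 rad/s.
Step 2 — f₀ = ω₀/(2π) = 1.099e+04 Hz.
Step 3 — Parallel Q: Q = R/(ω₀L) = 784/(6.905e+04·0.00114) = 9.96.
Step 4 — Bandwidth: Δω = ω₀/Q = 6932 rad/s; BW = Δω/(2π) = 1103 Hz.

(a) f₀ = 1.099e+04 Hz  (b) Q = 9.96  (c) BW = 1103 Hz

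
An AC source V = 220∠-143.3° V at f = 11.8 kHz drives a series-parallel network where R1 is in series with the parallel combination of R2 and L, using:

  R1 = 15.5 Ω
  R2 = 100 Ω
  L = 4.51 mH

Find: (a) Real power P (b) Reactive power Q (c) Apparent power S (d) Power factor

Step 1 — Angular frequency: ω = 2π·f = 2π·1.18e+04 = 7.414e+04 rad/s.
Step 2 — Component impedances:
  R1: Z = R = 15.5 Ω
  R2: Z = R = 100 Ω
  L: Z = jωL = j·7.414e+04·0.00451 = 0 + j334.4 Ω
Step 3 — Parallel branch: R2 || L = 1/(1/R2 + 1/L) = 91.79 + j27.45 Ω.
Step 4 — Series with R1: Z_total = R1 + (R2 || L) = 107.3 + j27.45 Ω = 110.7∠14.4° Ω.
Step 5 — Source phasor: V = 220∠-143.3° V = -176.4 - j131.5 V.
Step 6 — Current: I = V / Z = -1.837 - j0.7553 A = 1.987∠-157.7° A.
Step 7 — Complex power: S = V·I* = 423.4 + j108.3 VA.
Step 8 — Real power: P = Re(S) = 423.4 W.
Step 9 — Reactive power: Q = Im(S) = 108.3 VAR.
Step 10 — Apparent power: |S| = 437 VA.
Step 11 — Power factor: PF = P/|S| = 0.9688 (lagging).

(a) P = 423.4 W  (b) Q = 108.3 VAR  (c) S = 437 VA  (d) PF = 0.9688 (lagging)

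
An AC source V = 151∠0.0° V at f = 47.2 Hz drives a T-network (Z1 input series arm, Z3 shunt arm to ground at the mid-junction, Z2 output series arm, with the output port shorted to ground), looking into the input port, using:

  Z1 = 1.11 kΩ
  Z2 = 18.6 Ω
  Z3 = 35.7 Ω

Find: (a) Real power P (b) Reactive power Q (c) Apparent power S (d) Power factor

Step 1 — Angular frequency: ω = 2π·f = 2π·47.2 = 296.6 rad/s.
Step 2 — Component impedances:
  Z1: Z = R = 1110 Ω
  Z2: Z = R = 18.6 Ω
  Z3: Z = R = 35.7 Ω
Step 3 — With the output port shorted to ground, the output series arm Z2 runs from the junction to ground; the shunt arm Z3 also runs from the junction to ground. They appear in parallel: Z3 || Z2 = 12.23 Ω.
Step 4 — Series with input arm Z1: Z_in = Z1 + (Z3 || Z2) = 1122 Ω = 1122∠0.0° Ω.
Step 5 — Source phasor: V = 151∠0.0° V = 151 V.
Step 6 — Current: I = V / Z = 0.1346 A = 0.1346∠0.0° A.
Step 7 — Complex power: S = V·I* = 20.32 VA.
Step 8 — Real power: P = Re(S) = 20.32 W.
Step 9 — Reactive power: Q = Im(S) = 0 VAR.
Step 10 — Apparent power: |S| = 20.32 VA.
Step 11 — Power factor: PF = P/|S| = 1 (unity).

(a) P = 20.32 W  (b) Q = 0 VAR  (c) S = 20.32 VA  (d) PF = 1 (unity)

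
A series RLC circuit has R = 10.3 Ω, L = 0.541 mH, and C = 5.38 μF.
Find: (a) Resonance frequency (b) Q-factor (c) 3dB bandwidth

Step 1 — Resonance: ω₀ = 1/√(LC) = 1/√(0.000541·5.38e-06) = 1.854e+04 rad/s.
Step 2 — f₀ = ω₀/(2π) = 2950 Hz.
Step 3 — Series Q: Q = ω₀L/R = 1.854e+04·0.000541/10.3 = 0.9736.
Step 4 — Bandwidth: Δω = ω₀/Q = 1.904e+04 rad/s; BW = Δω/(2π) = 3030 Hz.

(a) f₀ = 2950 Hz  (b) Q = 0.9736  (c) BW = 3030 Hz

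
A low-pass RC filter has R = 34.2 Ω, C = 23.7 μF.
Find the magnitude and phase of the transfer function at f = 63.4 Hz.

Step 1 — Angular frequency: ω = 2π·63.4 = 398.4 rad/s.
Step 2 — Transfer function: H(jω) = 1/(1 + jωRC).
Step 3 — Denominator: 1 + jωRC = 1 + j·398.4·34.2·2.37e-05 = 1 + j0.3229.
Step 4 — H = 0.9056 - j0.2924.
Step 5 — Magnitude: |H| = 0.9516 (-0.4 dB); phase: φ = -17.9°.

|H| = 0.9516 (-0.4 dB), φ = -17.9°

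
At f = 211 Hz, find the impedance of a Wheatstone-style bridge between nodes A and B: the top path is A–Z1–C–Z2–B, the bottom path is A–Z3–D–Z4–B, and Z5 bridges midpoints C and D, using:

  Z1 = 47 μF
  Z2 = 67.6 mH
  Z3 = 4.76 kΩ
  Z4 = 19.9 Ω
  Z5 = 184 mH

Step 1 — Angular frequency: ω = 2π·f = 2π·211 = 1326 rad/s.
Step 2 — Component impedances:
  Z1: Z = 1/(jωC) = -j/(ω·C) = 0 - j16.05 Ω
  Z2: Z = jωL = j·1326·0.0676 = 0 + j89.62 Ω
  Z3: Z = R = 4760 Ω
  Z4: Z = R = 19.9 Ω
  Z5: Z = jωL = j·1326·0.184 = 0 + j243.9 Ω
Step 3 — Bridge requires nodal analysis (the Z5 bridge couples midpoints C and D, so the two paths cannot be reduced to a simple series/parallel combination). Setting node B to ground and injecting 1 A at node A, the 3-node admittance system at A, C, D solves to V_A = Z_AB = 1.938 + j49.65 Ω = 49.69∠87.8° Ω.

Z = 1.938 + j49.65 Ω = 49.69∠87.8° Ω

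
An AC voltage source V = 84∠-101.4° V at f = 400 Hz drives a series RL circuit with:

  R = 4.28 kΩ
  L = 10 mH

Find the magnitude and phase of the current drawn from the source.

Step 1 — Angular frequency: ω = 2π·f = 2π·400 = 2513 rad/s.
Step 2 — Component impedances:
  R: Z = R = 4280 Ω
  L: Z = jωL = j·2513·0.01 = 0 + j25.13 Ω
Step 3 — Series combination: Z_total = R + L = 4280 + j25.13 Ω = 4280∠0.3° Ω.
Step 4 — Source phasor: V = 84∠-101.4° V = -16.6 - j82.34 V.
Step 5 — Ohm's law: I = V / Z_total = (-16.6 - j82.34) / (4280 + j25.13) = -0.003992 - j0.01922 A.
Step 6 — Convert to polar: |I| = 0.01963 A, ∠I = -101.7°.

I = 0.01963∠-101.7° A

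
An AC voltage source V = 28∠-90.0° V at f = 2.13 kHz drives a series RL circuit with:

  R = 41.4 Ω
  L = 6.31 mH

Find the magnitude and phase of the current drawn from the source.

Step 1 — Angular frequency: ω = 2π·f = 2π·2130 = 1.338e+04 rad/s.
Step 2 — Component impedances:
  R: Z = R = 41.4 Ω
  L: Z = jωL = j·1.338e+04·0.00631 = 0 + j84.45 Ω
Step 3 — Series combination: Z_total = R + L = 41.4 + j84.45 Ω = 94.05∠63.9° Ω.
Step 4 — Source phasor: V = 28∠-90.0° V = 0 - j28 V.
Step 5 — Ohm's law: I = V / Z_total = (0 - j28) / (41.4 + j84.45) = -0.2673 - j0.1311 A.
Step 6 — Convert to polar: |I| = 0.2977 A, ∠I = -153.9°.

I = 0.2977∠-153.9° A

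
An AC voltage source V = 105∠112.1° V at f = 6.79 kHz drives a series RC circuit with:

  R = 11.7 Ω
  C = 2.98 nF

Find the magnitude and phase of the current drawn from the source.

Step 1 — Angular frequency: ω = 2π·f = 2π·6790 = 4.266e+04 rad/s.
Step 2 — Component impedances:
  R: Z = R = 11.7 Ω
  C: Z = 1/(jωC) = -j/(ω·C) = 0 - j7866 Ω
Step 3 — Series combination: Z_total = R + C = 11.7 - j7866 Ω = 7866∠-89.9° Ω.
Step 4 — Source phasor: V = 105∠112.1° V = -39.5 + j97.29 V.
Step 5 — Ohm's law: I = V / Z_total = (-39.5 + j97.29) / (11.7 - j7866) = -0.01238 - j0.005004 A.
Step 6 — Convert to polar: |I| = 0.01335 A, ∠I = -158.0°.

I = 0.01335∠-158.0° A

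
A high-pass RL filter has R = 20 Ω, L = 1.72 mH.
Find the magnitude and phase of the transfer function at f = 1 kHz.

Step 1 — Angular frequency: ω = 2π·1000 = 6283 rad/s.
Step 2 — Transfer function: H(jω) = jωL/(R + jωL).
Step 3 — Numerator jωL = j·10.81; denominator R + jωL = 20 + j10.81.
Step 4 — H = 0.226 + j0.4182.
Step 5 — Magnitude: |H| = 0.4754 (-6.5 dB); phase: φ = 61.6°.

|H| = 0.4754 (-6.5 dB), φ = 61.6°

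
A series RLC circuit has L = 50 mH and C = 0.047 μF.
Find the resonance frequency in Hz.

Step 1 — Resonance condition Im(Z)=0 gives ω₀ = 1/√(LC).
Step 2 — ω₀ = 1/√(0.05·4.7e-08) = 2.063e+04 rad/s.
Step 3 — f₀ = ω₀/(2π) = 3283 Hz.

f₀ = 3283 Hz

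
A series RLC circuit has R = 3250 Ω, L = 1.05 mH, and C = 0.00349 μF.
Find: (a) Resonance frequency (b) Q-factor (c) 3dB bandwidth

Step 1 — Resonance condition Im(Z)=0 gives ω₀ = 1/√(LC).
Step 2 — ω₀ = 1/√(0.00105·3.49e-09) = 5.224e+05 rad/s.
Step 3 — f₀ = ω₀/(2π) = 8.314e+04 Hz.
Step 4 — Series Q: Q = ω₀L/R = 5.224e+05·0.00105/3250 = 0.1688.
Step 5 — 3dB bandwidth: Δω = ω₀/Q = 3.095e+06 rad/s; BW = Δω/(2π) = 4.926e+05 Hz.

(a) f₀ = 8.314e+04 Hz  (b) Q = 0.1688  (c) BW = 4.926e+05 Hz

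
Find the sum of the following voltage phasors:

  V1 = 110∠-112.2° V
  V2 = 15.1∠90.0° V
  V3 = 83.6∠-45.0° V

Step 1 — Convert each phasor to rectangular form:
  V1 = 110·(cos(-112.2°) + j·sin(-112.2°)) = -41.56 - j101.8 V
  V2 = 15.1·(cos(90.0°) + j·sin(90.0°)) = 0 + j15.1 V
  V3 = 83.6·(cos(-45.0°) + j·sin(-45.0°)) = 59.11 - j59.11 V
Step 2 — Sum components: V_total = 17.55 - j145.9 V.
Step 3 — Convert to polar: |V_total| = 146.9 V, ∠V_total = -83.1°.

V_total = 146.9∠-83.1° V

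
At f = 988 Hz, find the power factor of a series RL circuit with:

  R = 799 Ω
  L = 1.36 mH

Step 1 — Angular frequency: ω = 2π·f = 2π·988 = 6208 rad/s.
Step 2 — Component impedances:
  R: Z = R = 799 Ω
  L: Z = jωL = j·6208·0.00136 = 0 + j8.443 Ω
Step 3 — Series combination: Z_total = R + L = 799 + j8.443 Ω = 799∠0.6° Ω.
Step 4 — Power factor: PF = cos(φ) = Re(Z)/|Z| = 799/799.04 = 0.9999.
Step 5 — Type: Im(Z) = 8.443 ⇒ lagging (phase φ = 0.6°).

PF = 0.9999 (lagging, φ = 0.6°)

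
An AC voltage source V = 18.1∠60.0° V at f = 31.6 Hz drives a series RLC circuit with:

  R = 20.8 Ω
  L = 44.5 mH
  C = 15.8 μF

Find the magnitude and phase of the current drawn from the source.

Step 1 — Angular frequency: ω = 2π·f = 2π·31.6 = 198.5 rad/s.
Step 2 — Component impedances:
  R: Z = R = 20.8 Ω
  L: Z = jωL = j·198.5·0.0445 = 0 + j8.835 Ω
  C: Z = 1/(jωC) = -j/(ω·C) = 0 - j318.8 Ω
Step 3 — Series combination: Z_total = R + L + C = 20.8 - j309.9 Ω = 310.6∠-86.2° Ω.
Step 4 — Source phasor: V = 18.1∠60.0° V = 9.05 + j15.68 V.
Step 5 — Ohm's law: I = V / Z_total = (9.05 + j15.68) / (20.8 - j309.9) = -0.0484 + j0.03245 A.
Step 6 — Convert to polar: |I| = 0.05827 A, ∠I = 146.2°.

I = 0.05827∠146.2° A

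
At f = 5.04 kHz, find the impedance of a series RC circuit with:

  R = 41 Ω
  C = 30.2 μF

Step 1 — Angular frequency: ω = 2π·f = 2π·5040 = 3.167e+04 rad/s.
Step 2 — Component impedances:
  R: Z = R = 41 Ω
  C: Z = 1/(jωC) = -j/(ω·C) = 0 - j1.046 Ω
Step 3 — Series combination: Z_total = R + C = 41 - j1.046 Ω = 41.01∠-1.5° Ω.

Z = 41 - j1.046 Ω = 41.01∠-1.5° Ω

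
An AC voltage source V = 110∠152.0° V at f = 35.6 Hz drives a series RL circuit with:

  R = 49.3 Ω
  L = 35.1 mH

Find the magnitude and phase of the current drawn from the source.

Step 1 — Angular frequency: ω = 2π·f = 2π·35.6 = 223.7 rad/s.
Step 2 — Component impedances:
  R: Z = R = 49.3 Ω
  L: Z = jωL = j·223.7·0.0351 = 0 + j7.851 Ω
Step 3 — Series combination: Z_total = R + L = 49.3 + j7.851 Ω = 49.92∠9.0° Ω.
Step 4 — Source phasor: V = 110∠152.0° V = -97.12 + j51.64 V.
Step 5 — Ohm's law: I = V / Z_total = (-97.12 + j51.64) / (49.3 + j7.851) = -1.759 + j1.328 A.
Step 6 — Convert to polar: |I| = 2.203 A, ∠I = 143.0°.

I = 2.203∠143.0° A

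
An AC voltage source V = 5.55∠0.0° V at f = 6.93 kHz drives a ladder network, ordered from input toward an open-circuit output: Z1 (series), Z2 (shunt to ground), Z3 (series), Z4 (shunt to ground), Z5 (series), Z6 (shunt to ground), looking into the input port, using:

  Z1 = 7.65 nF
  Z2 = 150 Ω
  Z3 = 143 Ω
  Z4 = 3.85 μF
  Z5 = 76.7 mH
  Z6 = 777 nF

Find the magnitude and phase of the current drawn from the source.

Step 1 — Angular frequency: ω = 2π·f = 2π·6930 = 4.354e+04 rad/s.
Step 2 — Component impedances:
  Z1: Z = 1/(jωC) = -j/(ω·C) = 0 - j3002 Ω
  Z2: Z = R = 150 Ω
  Z3: Z = R = 143 Ω
  Z4: Z = 1/(jωC) = -j/(ω·C) = 0 - j5.965 Ω
  Z5: Z = jωL = j·4.354e+04·0.0767 = 0 + j3340 Ω
  Z6: Z = 1/(jωC) = -j/(ω·C) = 0 - j29.56 Ω
Step 3 — Ladder network (open output): work backward from the far end, alternating series and parallel combinations. Z_in = 73.24 - j3004 Ω = 3005∠-88.6° Ω.
Step 4 — Source phasor: V = 5.55∠0.0° V = 5.55 V.
Step 5 — Ohm's law: I = V / Z_total = (5.55) / (73.24 - j3004) = 4.503e-05 + j0.001847 A.
Step 6 — Convert to polar: |I| = 0.001847 A, ∠I = 88.6°.

I = 0.001847∠88.6° A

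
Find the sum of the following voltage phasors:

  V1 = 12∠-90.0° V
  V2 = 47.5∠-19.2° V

Step 1 — Convert each phasor to rectangular form:
  V1 = 12·(cos(-90.0°) + j·sin(-90.0°)) = 0 - j12 V
  V2 = 47.5·(cos(-19.2°) + j·sin(-19.2°)) = 44.86 - j15.62 V
Step 2 — Sum components: V_total = 44.86 - j27.62 V.
Step 3 — Convert to polar: |V_total| = 52.68 V, ∠V_total = -31.6°.

V_total = 52.68∠-31.6° V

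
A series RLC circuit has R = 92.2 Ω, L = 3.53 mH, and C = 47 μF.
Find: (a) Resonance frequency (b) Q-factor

Step 1 — Resonance condition Im(Z)=0 gives ω₀ = 1/√(LC).
Step 2 — ω₀ = 1/√(0.00353·4.7e-05) = 2455 rad/s.
Step 3 — f₀ = ω₀/(2π) = 390.7 Hz.
Step 4 — Series Q: Q = ω₀L/R = 2455·0.00353/92.2 = 0.094.

(a) f₀ = 390.7 Hz  (b) Q = 0.094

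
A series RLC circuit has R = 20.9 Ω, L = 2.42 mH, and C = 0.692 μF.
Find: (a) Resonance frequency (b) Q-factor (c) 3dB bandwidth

Step 1 — Resonance: ω₀ = 1/√(LC) = 1/√(0.00242·6.92e-07) = 2.444e+04 rad/s.
Step 2 — f₀ = ω₀/(2π) = 3889 Hz.
Step 3 — Series Q: Q = ω₀L/R = 2.444e+04·0.00242/20.9 = 2.829.
Step 4 — Bandwidth: Δω = ω₀/Q = 8636 rad/s; BW = Δω/(2π) = 1375 Hz.

(a) f₀ = 3889 Hz  (b) Q = 2.829  (c) BW = 1375 Hz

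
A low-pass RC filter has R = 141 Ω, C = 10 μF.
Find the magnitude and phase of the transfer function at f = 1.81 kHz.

Step 1 — Angular frequency: ω = 2π·1810 = 1.137e+04 rad/s.
Step 2 — Transfer function: H(jω) = 1/(1 + jωRC).
Step 3 — Denominator: 1 + jωRC = 1 + j·1.137e+04·141·1e-05 = 1 + j16.04.
Step 4 — H = 0.003874 - j0.06212.
Step 5 — Magnitude: |H| = 0.06224 (-24.1 dB); phase: φ = -86.4°.

|H| = 0.06224 (-24.1 dB), φ = -86.4°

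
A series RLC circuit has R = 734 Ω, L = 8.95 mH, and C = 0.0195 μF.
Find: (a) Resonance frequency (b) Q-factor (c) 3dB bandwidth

Step 1 — Resonance: ω₀ = 1/√(LC) = 1/√(0.00895·1.95e-08) = 7.57e+04 rad/s.
Step 2 — f₀ = ω₀/(2π) = 1.205e+04 Hz.
Step 3 — Series Q: Q = ω₀L/R = 7.57e+04·0.00895/734 = 0.923.
Step 4 — Bandwidth: Δω = ω₀/Q = 8.201e+04 rad/s; BW = Δω/(2π) = 1.305e+04 Hz.

(a) f₀ = 1.205e+04 Hz  (b) Q = 0.923  (c) BW = 1.305e+04 Hz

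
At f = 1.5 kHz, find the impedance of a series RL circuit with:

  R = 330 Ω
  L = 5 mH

Step 1 — Angular frequency: ω = 2π·f = 2π·1500 = 9425 rad/s.
Step 2 — Component impedances:
  R: Z = R = 330 Ω
  L: Z = jωL = j·9425·0.005 = 0 + j47.12 Ω
Step 3 — Series combination: Z_total = R + L = 330 + j47.12 Ω = 333.3∠8.1° Ω.

Z = 330 + j47.12 Ω = 333.3∠8.1° Ω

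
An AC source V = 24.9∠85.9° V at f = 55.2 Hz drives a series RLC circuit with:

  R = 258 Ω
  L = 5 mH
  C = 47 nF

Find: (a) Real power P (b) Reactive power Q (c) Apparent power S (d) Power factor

Step 1 — Angular frequency: ω = 2π·f = 2π·55.2 = 346.8 rad/s.
Step 2 — Component impedances:
  R: Z = R = 258 Ω
  L: Z = jωL = j·346.8·0.005 = 0 + j1.734 Ω
  C: Z = 1/(jωC) = -j/(ω·C) = 0 - j6.135e+04 Ω
Step 3 — Series combination: Z_total = R + L + C = 258 - j6.134e+04 Ω = 6.134e+04∠-89.8° Ω.
Step 4 — Source phasor: V = 24.9∠85.9° V = 1.78 + j24.84 V.
Step 5 — Current: I = V / Z = -0.0004047 + j3.072e-05 A = 0.0004059∠175.7° A.
Step 6 — Complex power: S = V·I* = 4.251e-05 - j0.01011 VA.
Step 7 — Real power: P = Re(S) = 4.251e-05 W.
Step 8 — Reactive power: Q = Im(S) = -0.01011 VAR.
Step 9 — Apparent power: |S| = 0.01011 VA.
Step 10 — Power factor: PF = P/|S| = 0.004206 (leading).

(a) P = 4.251e-05 W  (b) Q = -0.01011 VAR  (c) S = 0.01011 VA  (d) PF = 0.004206 (leading)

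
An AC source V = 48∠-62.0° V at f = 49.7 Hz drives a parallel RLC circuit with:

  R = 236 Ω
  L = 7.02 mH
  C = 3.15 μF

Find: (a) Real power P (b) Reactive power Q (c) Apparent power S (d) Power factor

Step 1 — Angular frequency: ω = 2π·f = 2π·49.7 = 312.3 rad/s.
Step 2 — Component impedances:
  R: Z = R = 236 Ω
  L: Z = jωL = j·312.3·0.00702 = 0 + j2.192 Ω
  C: Z = 1/(jωC) = -j/(ω·C) = 0 - j1017 Ω
Step 3 — Parallel combination: 1/Z_total = 1/R + 1/L + 1/C; Z_total = 0.02045 + j2.197 Ω = 2.197∠89.5° Ω.
Step 4 — Source phasor: V = 48∠-62.0° V = 22.53 - j42.38 V.
Step 5 — Current: I = V / Z = -19.2 - j10.44 A = 21.85∠-151.5° A.
Step 6 — Complex power: S = V·I* = 9.763 + j1049 VA.
Step 7 — Real power: P = Re(S) = 9.763 W.
Step 8 — Reactive power: Q = Im(S) = 1049 VAR.
Step 9 — Apparent power: |S| = 1049 VA.
Step 10 — Power factor: PF = P/|S| = 0.009309 (lagging).

(a) P = 9.763 W  (b) Q = 1049 VAR  (c) S = 1049 VA  (d) PF = 0.009309 (lagging)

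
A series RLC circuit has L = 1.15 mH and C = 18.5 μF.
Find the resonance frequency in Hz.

Step 1 — Resonance condition Im(Z)=0 gives ω₀ = 1/√(LC).
Step 2 — ω₀ = 1/√(0.00115·1.85e-05) = 6856 rad/s.
Step 3 — f₀ = ω₀/(2π) = 1091 Hz.

f₀ = 1091 Hz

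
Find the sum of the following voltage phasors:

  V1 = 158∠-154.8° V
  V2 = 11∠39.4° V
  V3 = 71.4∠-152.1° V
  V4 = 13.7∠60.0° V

Step 1 — Convert each phasor to rectangular form:
  V1 = 158·(cos(-154.8°) + j·sin(-154.8°)) = -143 - j67.27 V
  V2 = 11·(cos(39.4°) + j·sin(39.4°)) = 8.5 + j6.982 V
  V3 = 71.4·(cos(-152.1°) + j·sin(-152.1°)) = -63.1 - j33.41 V
  V4 = 13.7·(cos(60.0°) + j·sin(60.0°)) = 6.85 + j11.86 V
Step 2 — Sum components: V_total = -190.7 - j81.84 V.
Step 3 — Convert to polar: |V_total| = 207.5 V, ∠V_total = -156.8°.

V_total = 207.5∠-156.8° V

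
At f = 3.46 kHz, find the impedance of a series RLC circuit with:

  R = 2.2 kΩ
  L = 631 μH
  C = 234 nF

Step 1 — Angular frequency: ω = 2π·f = 2π·3460 = 2.174e+04 rad/s.
Step 2 — Component impedances:
  R: Z = R = 2200 Ω
  L: Z = jωL = j·2.174e+04·0.000631 = 0 + j13.72 Ω
  C: Z = 1/(jωC) = -j/(ω·C) = 0 - j196.6 Ω
Step 3 — Series combination: Z_total = R + L + C = 2200 - j182.9 Ω = 2208∠-4.8° Ω.

Z = 2200 - j182.9 Ω = 2208∠-4.8° Ω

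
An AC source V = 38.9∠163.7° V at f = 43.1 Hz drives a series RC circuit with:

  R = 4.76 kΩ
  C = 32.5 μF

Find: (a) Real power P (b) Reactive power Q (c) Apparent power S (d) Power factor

Step 1 — Angular frequency: ω = 2π·f = 2π·43.1 = 270.8 rad/s.
Step 2 — Component impedances:
  R: Z = R = 4760 Ω
  C: Z = 1/(jωC) = -j/(ω·C) = 0 - j113.6 Ω
Step 3 — Series combination: Z_total = R + C = 4760 - j113.6 Ω = 4761∠-1.4° Ω.
Step 4 — Source phasor: V = 38.9∠163.7° V = -37.34 + j10.92 V.
Step 5 — Current: I = V / Z = -0.007894 + j0.002105 A = 0.00817∠165.1° A.
Step 6 — Complex power: S = V·I* = 0.3177 - j0.007584 VA.
Step 7 — Real power: P = Re(S) = 0.3177 W.
Step 8 — Reactive power: Q = Im(S) = -0.007584 VAR.
Step 9 — Apparent power: |S| = 0.3178 VA.
Step 10 — Power factor: PF = P/|S| = 0.9997 (leading).

(a) P = 0.3177 W  (b) Q = -0.007584 VAR  (c) S = 0.3178 VA  (d) PF = 0.9997 (leading)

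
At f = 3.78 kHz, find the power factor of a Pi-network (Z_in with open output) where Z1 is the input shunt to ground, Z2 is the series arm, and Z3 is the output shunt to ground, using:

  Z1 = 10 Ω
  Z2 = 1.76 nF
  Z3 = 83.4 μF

Step 1 — Angular frequency: ω = 2π·f = 2π·3780 = 2.375e+04 rad/s.
Step 2 — Component impedances:
  Z1: Z = R = 10 Ω
  Z2: Z = 1/(jωC) = -j/(ω·C) = 0 - j2.392e+04 Ω
  Z3: Z = 1/(jωC) = -j/(ω·C) = 0 - j0.5048 Ω
Step 3 — With open output, the series arm Z2 and the output shunt Z3 appear in series to ground: Z2 + Z3 = 0 - j2.392e+04 Ω.
Step 4 — Parallel with input shunt Z1: Z_in = Z1 || (Z2 + Z3) = 10 - j0.00418 Ω = 10∠-0.0° Ω.
Step 5 — Power factor: PF = cos(φ) = Re(Z)/|Z| = 10/10 = 1.
Step 6 — Type: Im(Z) = -0.00418 ⇒ leading (phase φ = -0.0°).

PF = 1 (leading, φ = -0.0°)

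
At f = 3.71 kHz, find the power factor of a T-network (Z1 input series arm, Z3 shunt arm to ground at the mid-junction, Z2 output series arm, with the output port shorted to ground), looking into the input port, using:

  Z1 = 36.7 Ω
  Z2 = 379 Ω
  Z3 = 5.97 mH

Step 1 — Angular frequency: ω = 2π·f = 2π·3710 = 2.331e+04 rad/s.
Step 2 — Component impedances:
  Z1: Z = R = 36.7 Ω
  Z2: Z = R = 379 Ω
  Z3: Z = jωL = j·2.331e+04·0.00597 = 0 + j139.2 Ω
Step 3 — With the output port shorted to ground, the output series arm Z2 runs from the junction to ground; the shunt arm Z3 also runs from the junction to ground. They appear in parallel: Z3 || Z2 = 45.03 + j122.6 Ω.
Step 4 — Series with input arm Z1: Z_in = Z1 + (Z3 || Z2) = 81.73 + j122.6 Ω = 147.4∠56.3° Ω.
Step 5 — Power factor: PF = cos(φ) = Re(Z)/|Z| = 81.728/147.37 = 0.5546.
Step 6 — Type: Im(Z) = 122.6 ⇒ lagging (phase φ = 56.3°).

PF = 0.5546 (lagging, φ = 56.3°)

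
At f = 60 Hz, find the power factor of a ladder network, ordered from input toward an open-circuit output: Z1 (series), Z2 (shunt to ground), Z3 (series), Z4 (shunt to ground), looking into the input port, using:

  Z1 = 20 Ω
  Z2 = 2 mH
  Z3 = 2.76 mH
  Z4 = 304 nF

Step 1 — Angular frequency: ω = 2π·f = 2π·60 = 377 rad/s.
Step 2 — Component impedances:
  Z1: Z = R = 20 Ω
  Z2: Z = jωL = j·377·0.002 = 0 + j0.754 Ω
  Z3: Z = jωL = j·377·0.00276 = 0 + j1.04 Ω
  Z4: Z = 1/(jωC) = -j/(ω·C) = 0 - j8726 Ω
Step 3 — Ladder network (open output): work backward from the far end, alternating series and parallel combinations. Z_in = 20 + j0.754 Ω = 20.01∠2.2° Ω.
Step 4 — Power factor: PF = cos(φ) = Re(Z)/|Z| = 20/20.014 = 0.9993.
Step 5 — Type: Im(Z) = 0.754 ⇒ lagging (phase φ = 2.2°).

PF = 0.9993 (lagging, φ = 2.2°)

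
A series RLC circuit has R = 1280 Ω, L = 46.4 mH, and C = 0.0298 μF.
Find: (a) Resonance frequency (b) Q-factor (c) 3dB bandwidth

Step 1 — Resonance: ω₀ = 1/√(LC) = 1/√(0.0464·2.98e-08) = 2.689e+04 rad/s.
Step 2 — f₀ = ω₀/(2π) = 4280 Hz.
Step 3 — Series Q: Q = ω₀L/R = 2.689e+04·0.0464/1280 = 0.9749.
Step 4 — Bandwidth: Δω = ω₀/Q = 2.759e+04 rad/s; BW = Δω/(2π) = 4390 Hz.

(a) f₀ = 4280 Hz  (b) Q = 0.9749  (c) BW = 4390 Hz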